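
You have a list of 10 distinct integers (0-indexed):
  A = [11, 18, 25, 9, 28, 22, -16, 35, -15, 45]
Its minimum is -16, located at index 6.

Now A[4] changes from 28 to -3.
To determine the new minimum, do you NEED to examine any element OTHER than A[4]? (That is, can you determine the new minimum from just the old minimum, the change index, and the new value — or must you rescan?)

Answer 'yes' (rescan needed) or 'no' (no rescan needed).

Answer: no

Derivation:
Old min = -16 at index 6
Change at index 4: 28 -> -3
Index 4 was NOT the min. New min = min(-16, -3). No rescan of other elements needed.
Needs rescan: no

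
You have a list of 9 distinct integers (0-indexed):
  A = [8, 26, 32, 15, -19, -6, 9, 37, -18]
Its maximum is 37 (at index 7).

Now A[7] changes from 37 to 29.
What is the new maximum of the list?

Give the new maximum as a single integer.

Answer: 32

Derivation:
Old max = 37 (at index 7)
Change: A[7] 37 -> 29
Changed element WAS the max -> may need rescan.
  Max of remaining elements: 32
  New max = max(29, 32) = 32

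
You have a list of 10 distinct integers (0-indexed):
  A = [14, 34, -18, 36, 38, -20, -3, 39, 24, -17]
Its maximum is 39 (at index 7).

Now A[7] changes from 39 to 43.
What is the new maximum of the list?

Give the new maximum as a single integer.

Answer: 43

Derivation:
Old max = 39 (at index 7)
Change: A[7] 39 -> 43
Changed element WAS the max -> may need rescan.
  Max of remaining elements: 38
  New max = max(43, 38) = 43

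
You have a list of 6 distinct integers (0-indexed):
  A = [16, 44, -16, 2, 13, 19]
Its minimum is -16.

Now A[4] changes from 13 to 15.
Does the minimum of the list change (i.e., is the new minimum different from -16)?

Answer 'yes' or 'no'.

Answer: no

Derivation:
Old min = -16
Change: A[4] 13 -> 15
Changed element was NOT the min; min changes only if 15 < -16.
New min = -16; changed? no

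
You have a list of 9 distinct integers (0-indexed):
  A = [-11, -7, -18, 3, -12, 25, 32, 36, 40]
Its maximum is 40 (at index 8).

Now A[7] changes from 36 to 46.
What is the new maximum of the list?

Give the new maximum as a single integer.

Answer: 46

Derivation:
Old max = 40 (at index 8)
Change: A[7] 36 -> 46
Changed element was NOT the old max.
  New max = max(old_max, new_val) = max(40, 46) = 46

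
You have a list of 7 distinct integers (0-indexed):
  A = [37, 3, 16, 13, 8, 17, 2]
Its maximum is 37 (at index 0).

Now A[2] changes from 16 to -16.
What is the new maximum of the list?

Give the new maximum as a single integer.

Old max = 37 (at index 0)
Change: A[2] 16 -> -16
Changed element was NOT the old max.
  New max = max(old_max, new_val) = max(37, -16) = 37

Answer: 37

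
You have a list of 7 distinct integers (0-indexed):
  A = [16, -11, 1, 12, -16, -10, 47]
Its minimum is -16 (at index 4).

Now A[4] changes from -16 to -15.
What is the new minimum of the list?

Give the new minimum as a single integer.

Old min = -16 (at index 4)
Change: A[4] -16 -> -15
Changed element WAS the min. Need to check: is -15 still <= all others?
  Min of remaining elements: -11
  New min = min(-15, -11) = -15

Answer: -15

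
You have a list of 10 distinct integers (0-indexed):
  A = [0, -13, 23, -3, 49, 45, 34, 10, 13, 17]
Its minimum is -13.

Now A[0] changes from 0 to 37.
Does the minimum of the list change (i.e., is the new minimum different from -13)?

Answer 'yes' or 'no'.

Old min = -13
Change: A[0] 0 -> 37
Changed element was NOT the min; min changes only if 37 < -13.
New min = -13; changed? no

Answer: no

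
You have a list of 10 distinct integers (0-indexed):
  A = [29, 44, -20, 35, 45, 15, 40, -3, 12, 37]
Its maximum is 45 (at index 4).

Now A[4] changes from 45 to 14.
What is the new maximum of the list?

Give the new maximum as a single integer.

Old max = 45 (at index 4)
Change: A[4] 45 -> 14
Changed element WAS the max -> may need rescan.
  Max of remaining elements: 44
  New max = max(14, 44) = 44

Answer: 44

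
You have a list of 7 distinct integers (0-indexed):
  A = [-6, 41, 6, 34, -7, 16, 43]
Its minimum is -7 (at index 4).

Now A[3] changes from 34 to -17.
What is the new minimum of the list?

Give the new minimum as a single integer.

Answer: -17

Derivation:
Old min = -7 (at index 4)
Change: A[3] 34 -> -17
Changed element was NOT the old min.
  New min = min(old_min, new_val) = min(-7, -17) = -17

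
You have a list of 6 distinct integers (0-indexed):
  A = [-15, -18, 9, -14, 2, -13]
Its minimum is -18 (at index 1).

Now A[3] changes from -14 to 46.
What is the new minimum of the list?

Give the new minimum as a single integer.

Old min = -18 (at index 1)
Change: A[3] -14 -> 46
Changed element was NOT the old min.
  New min = min(old_min, new_val) = min(-18, 46) = -18

Answer: -18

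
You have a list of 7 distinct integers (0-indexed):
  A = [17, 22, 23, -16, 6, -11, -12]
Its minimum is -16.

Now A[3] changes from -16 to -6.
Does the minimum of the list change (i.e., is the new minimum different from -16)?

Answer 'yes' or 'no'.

Answer: yes

Derivation:
Old min = -16
Change: A[3] -16 -> -6
Changed element was the min; new min must be rechecked.
New min = -12; changed? yes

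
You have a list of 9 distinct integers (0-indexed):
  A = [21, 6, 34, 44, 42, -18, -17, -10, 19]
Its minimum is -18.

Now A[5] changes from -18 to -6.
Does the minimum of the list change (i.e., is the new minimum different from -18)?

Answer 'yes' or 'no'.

Answer: yes

Derivation:
Old min = -18
Change: A[5] -18 -> -6
Changed element was the min; new min must be rechecked.
New min = -17; changed? yes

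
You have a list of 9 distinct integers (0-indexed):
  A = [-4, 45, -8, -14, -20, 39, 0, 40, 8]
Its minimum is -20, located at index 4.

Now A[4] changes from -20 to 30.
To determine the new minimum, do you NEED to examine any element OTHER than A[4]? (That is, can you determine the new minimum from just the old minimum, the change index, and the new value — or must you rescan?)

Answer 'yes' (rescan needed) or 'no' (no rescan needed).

Old min = -20 at index 4
Change at index 4: -20 -> 30
Index 4 WAS the min and new value 30 > old min -20. Must rescan other elements to find the new min.
Needs rescan: yes

Answer: yes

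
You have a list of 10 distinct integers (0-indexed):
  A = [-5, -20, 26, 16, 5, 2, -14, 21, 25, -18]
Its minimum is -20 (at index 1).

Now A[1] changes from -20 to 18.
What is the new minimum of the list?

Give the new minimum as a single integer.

Old min = -20 (at index 1)
Change: A[1] -20 -> 18
Changed element WAS the min. Need to check: is 18 still <= all others?
  Min of remaining elements: -18
  New min = min(18, -18) = -18

Answer: -18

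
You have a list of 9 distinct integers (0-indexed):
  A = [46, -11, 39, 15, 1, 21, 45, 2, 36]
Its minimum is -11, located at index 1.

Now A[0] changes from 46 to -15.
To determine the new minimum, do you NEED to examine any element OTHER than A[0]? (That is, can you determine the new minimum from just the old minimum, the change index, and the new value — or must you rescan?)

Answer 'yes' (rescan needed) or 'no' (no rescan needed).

Answer: no

Derivation:
Old min = -11 at index 1
Change at index 0: 46 -> -15
Index 0 was NOT the min. New min = min(-11, -15). No rescan of other elements needed.
Needs rescan: no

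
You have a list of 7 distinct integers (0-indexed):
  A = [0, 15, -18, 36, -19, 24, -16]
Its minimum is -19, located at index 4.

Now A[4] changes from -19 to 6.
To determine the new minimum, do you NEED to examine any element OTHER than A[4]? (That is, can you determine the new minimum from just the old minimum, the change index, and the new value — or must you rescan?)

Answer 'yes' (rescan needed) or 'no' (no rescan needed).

Answer: yes

Derivation:
Old min = -19 at index 4
Change at index 4: -19 -> 6
Index 4 WAS the min and new value 6 > old min -19. Must rescan other elements to find the new min.
Needs rescan: yes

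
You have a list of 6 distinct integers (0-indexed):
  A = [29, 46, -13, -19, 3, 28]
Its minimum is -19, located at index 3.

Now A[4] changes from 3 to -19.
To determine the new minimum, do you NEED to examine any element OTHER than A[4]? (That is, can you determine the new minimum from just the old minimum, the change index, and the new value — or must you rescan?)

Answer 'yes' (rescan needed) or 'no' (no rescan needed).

Old min = -19 at index 3
Change at index 4: 3 -> -19
Index 4 was NOT the min. New min = min(-19, -19). No rescan of other elements needed.
Needs rescan: no

Answer: no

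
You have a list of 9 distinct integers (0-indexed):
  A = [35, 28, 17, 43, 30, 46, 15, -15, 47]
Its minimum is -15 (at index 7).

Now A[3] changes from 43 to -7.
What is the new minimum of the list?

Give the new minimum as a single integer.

Answer: -15

Derivation:
Old min = -15 (at index 7)
Change: A[3] 43 -> -7
Changed element was NOT the old min.
  New min = min(old_min, new_val) = min(-15, -7) = -15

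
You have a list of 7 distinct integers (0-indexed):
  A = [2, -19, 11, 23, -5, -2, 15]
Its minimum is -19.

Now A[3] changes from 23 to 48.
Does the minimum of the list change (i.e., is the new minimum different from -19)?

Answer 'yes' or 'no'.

Answer: no

Derivation:
Old min = -19
Change: A[3] 23 -> 48
Changed element was NOT the min; min changes only if 48 < -19.
New min = -19; changed? no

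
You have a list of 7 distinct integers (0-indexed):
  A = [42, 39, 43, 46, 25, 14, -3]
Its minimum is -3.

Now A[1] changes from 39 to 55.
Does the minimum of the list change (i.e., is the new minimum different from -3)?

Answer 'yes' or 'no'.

Answer: no

Derivation:
Old min = -3
Change: A[1] 39 -> 55
Changed element was NOT the min; min changes only if 55 < -3.
New min = -3; changed? no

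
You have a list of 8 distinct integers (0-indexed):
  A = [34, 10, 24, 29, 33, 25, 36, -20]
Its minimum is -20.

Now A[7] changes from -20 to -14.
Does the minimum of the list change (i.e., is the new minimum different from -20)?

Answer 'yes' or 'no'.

Old min = -20
Change: A[7] -20 -> -14
Changed element was the min; new min must be rechecked.
New min = -14; changed? yes

Answer: yes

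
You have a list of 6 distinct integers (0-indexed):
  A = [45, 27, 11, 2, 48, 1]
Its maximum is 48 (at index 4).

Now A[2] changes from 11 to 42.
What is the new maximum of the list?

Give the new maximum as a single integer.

Old max = 48 (at index 4)
Change: A[2] 11 -> 42
Changed element was NOT the old max.
  New max = max(old_max, new_val) = max(48, 42) = 48

Answer: 48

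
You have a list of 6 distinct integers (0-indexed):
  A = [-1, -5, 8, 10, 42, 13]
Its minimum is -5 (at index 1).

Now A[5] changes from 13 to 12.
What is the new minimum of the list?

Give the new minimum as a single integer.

Answer: -5

Derivation:
Old min = -5 (at index 1)
Change: A[5] 13 -> 12
Changed element was NOT the old min.
  New min = min(old_min, new_val) = min(-5, 12) = -5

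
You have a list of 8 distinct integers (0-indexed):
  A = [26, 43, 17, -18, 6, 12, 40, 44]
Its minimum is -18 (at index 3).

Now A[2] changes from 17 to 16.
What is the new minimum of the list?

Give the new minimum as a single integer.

Answer: -18

Derivation:
Old min = -18 (at index 3)
Change: A[2] 17 -> 16
Changed element was NOT the old min.
  New min = min(old_min, new_val) = min(-18, 16) = -18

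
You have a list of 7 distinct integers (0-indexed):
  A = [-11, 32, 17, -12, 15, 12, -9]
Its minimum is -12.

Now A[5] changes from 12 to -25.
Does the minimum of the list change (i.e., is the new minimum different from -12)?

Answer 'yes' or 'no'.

Answer: yes

Derivation:
Old min = -12
Change: A[5] 12 -> -25
Changed element was NOT the min; min changes only if -25 < -12.
New min = -25; changed? yes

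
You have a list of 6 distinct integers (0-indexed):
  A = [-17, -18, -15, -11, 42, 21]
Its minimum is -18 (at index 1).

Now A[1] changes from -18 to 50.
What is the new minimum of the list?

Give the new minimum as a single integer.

Old min = -18 (at index 1)
Change: A[1] -18 -> 50
Changed element WAS the min. Need to check: is 50 still <= all others?
  Min of remaining elements: -17
  New min = min(50, -17) = -17

Answer: -17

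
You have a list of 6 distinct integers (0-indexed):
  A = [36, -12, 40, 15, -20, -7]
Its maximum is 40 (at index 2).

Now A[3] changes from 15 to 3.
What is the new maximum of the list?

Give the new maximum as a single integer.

Answer: 40

Derivation:
Old max = 40 (at index 2)
Change: A[3] 15 -> 3
Changed element was NOT the old max.
  New max = max(old_max, new_val) = max(40, 3) = 40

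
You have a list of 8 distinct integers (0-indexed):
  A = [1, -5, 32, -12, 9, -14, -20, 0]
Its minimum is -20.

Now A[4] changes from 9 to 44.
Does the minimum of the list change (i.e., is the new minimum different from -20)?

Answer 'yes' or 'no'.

Answer: no

Derivation:
Old min = -20
Change: A[4] 9 -> 44
Changed element was NOT the min; min changes only if 44 < -20.
New min = -20; changed? no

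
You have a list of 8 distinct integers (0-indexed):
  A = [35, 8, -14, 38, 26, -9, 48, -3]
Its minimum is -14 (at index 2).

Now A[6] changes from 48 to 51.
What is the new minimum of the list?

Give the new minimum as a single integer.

Old min = -14 (at index 2)
Change: A[6] 48 -> 51
Changed element was NOT the old min.
  New min = min(old_min, new_val) = min(-14, 51) = -14

Answer: -14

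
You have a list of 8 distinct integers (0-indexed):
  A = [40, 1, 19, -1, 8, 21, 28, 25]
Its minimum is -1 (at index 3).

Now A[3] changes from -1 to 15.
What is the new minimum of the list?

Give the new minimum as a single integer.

Old min = -1 (at index 3)
Change: A[3] -1 -> 15
Changed element WAS the min. Need to check: is 15 still <= all others?
  Min of remaining elements: 1
  New min = min(15, 1) = 1

Answer: 1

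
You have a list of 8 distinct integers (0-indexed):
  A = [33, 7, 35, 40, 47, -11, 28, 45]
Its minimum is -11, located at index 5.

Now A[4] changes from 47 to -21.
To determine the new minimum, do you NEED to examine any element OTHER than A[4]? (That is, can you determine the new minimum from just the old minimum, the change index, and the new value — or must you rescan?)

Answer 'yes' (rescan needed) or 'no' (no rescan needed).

Old min = -11 at index 5
Change at index 4: 47 -> -21
Index 4 was NOT the min. New min = min(-11, -21). No rescan of other elements needed.
Needs rescan: no

Answer: no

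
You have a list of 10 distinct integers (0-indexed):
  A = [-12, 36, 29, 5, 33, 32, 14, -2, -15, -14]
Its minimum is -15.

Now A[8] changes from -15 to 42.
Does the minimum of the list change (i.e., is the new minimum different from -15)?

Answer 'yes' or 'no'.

Answer: yes

Derivation:
Old min = -15
Change: A[8] -15 -> 42
Changed element was the min; new min must be rechecked.
New min = -14; changed? yes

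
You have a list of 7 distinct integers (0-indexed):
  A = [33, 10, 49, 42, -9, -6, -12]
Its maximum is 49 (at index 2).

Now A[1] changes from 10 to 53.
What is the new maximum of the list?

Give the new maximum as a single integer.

Old max = 49 (at index 2)
Change: A[1] 10 -> 53
Changed element was NOT the old max.
  New max = max(old_max, new_val) = max(49, 53) = 53

Answer: 53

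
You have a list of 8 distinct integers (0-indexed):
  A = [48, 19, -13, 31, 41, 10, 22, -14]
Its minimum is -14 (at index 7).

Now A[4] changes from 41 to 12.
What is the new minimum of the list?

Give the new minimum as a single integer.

Answer: -14

Derivation:
Old min = -14 (at index 7)
Change: A[4] 41 -> 12
Changed element was NOT the old min.
  New min = min(old_min, new_val) = min(-14, 12) = -14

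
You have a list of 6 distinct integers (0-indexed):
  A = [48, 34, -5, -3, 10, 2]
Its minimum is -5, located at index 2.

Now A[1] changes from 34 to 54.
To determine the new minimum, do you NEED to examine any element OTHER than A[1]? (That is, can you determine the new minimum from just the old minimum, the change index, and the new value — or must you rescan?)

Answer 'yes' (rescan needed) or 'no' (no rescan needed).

Old min = -5 at index 2
Change at index 1: 34 -> 54
Index 1 was NOT the min. New min = min(-5, 54). No rescan of other elements needed.
Needs rescan: no

Answer: no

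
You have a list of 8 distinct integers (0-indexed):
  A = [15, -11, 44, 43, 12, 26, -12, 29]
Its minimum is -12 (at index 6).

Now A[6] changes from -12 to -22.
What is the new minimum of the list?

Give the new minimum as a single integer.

Answer: -22

Derivation:
Old min = -12 (at index 6)
Change: A[6] -12 -> -22
Changed element WAS the min. Need to check: is -22 still <= all others?
  Min of remaining elements: -11
  New min = min(-22, -11) = -22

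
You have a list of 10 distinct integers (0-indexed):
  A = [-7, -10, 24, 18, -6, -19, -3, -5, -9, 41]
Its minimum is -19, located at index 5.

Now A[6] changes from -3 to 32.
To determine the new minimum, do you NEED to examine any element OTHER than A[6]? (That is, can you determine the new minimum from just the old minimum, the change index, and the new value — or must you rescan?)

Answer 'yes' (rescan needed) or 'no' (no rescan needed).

Old min = -19 at index 5
Change at index 6: -3 -> 32
Index 6 was NOT the min. New min = min(-19, 32). No rescan of other elements needed.
Needs rescan: no

Answer: no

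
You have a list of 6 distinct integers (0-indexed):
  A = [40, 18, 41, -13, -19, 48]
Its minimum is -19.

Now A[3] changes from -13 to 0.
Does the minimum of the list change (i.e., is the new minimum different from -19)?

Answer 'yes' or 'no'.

Old min = -19
Change: A[3] -13 -> 0
Changed element was NOT the min; min changes only if 0 < -19.
New min = -19; changed? no

Answer: no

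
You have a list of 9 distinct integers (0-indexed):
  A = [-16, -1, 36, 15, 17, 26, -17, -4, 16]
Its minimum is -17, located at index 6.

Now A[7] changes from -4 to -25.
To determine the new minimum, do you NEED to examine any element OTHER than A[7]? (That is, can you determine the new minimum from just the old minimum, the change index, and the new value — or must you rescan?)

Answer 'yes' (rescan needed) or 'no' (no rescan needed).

Old min = -17 at index 6
Change at index 7: -4 -> -25
Index 7 was NOT the min. New min = min(-17, -25). No rescan of other elements needed.
Needs rescan: no

Answer: no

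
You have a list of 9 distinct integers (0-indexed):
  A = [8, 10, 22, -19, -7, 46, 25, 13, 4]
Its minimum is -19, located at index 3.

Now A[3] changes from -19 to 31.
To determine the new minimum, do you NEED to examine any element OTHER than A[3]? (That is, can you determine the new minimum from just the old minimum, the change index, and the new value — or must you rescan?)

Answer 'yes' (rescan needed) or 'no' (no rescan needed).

Old min = -19 at index 3
Change at index 3: -19 -> 31
Index 3 WAS the min and new value 31 > old min -19. Must rescan other elements to find the new min.
Needs rescan: yes

Answer: yes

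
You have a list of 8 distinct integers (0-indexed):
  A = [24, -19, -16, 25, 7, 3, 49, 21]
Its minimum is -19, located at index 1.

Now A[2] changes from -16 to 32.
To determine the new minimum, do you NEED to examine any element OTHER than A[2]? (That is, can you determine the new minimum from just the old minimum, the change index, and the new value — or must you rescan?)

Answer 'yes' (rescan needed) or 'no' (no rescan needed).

Old min = -19 at index 1
Change at index 2: -16 -> 32
Index 2 was NOT the min. New min = min(-19, 32). No rescan of other elements needed.
Needs rescan: no

Answer: no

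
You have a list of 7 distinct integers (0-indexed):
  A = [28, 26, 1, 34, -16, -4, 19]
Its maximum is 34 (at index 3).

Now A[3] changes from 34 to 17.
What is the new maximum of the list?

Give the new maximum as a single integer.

Answer: 28

Derivation:
Old max = 34 (at index 3)
Change: A[3] 34 -> 17
Changed element WAS the max -> may need rescan.
  Max of remaining elements: 28
  New max = max(17, 28) = 28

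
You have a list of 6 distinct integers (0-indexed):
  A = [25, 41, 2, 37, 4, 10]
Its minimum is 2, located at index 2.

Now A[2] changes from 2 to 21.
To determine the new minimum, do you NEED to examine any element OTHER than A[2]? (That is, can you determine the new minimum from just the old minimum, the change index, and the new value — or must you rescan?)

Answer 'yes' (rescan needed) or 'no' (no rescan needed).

Old min = 2 at index 2
Change at index 2: 2 -> 21
Index 2 WAS the min and new value 21 > old min 2. Must rescan other elements to find the new min.
Needs rescan: yes

Answer: yes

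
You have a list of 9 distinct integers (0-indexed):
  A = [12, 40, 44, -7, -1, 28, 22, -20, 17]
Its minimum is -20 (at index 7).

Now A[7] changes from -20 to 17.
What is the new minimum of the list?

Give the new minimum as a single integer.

Old min = -20 (at index 7)
Change: A[7] -20 -> 17
Changed element WAS the min. Need to check: is 17 still <= all others?
  Min of remaining elements: -7
  New min = min(17, -7) = -7

Answer: -7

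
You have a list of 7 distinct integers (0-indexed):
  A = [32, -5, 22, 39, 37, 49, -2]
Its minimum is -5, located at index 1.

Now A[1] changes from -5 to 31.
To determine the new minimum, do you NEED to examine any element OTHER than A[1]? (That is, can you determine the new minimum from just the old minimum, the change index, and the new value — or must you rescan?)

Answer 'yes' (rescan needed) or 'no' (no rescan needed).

Answer: yes

Derivation:
Old min = -5 at index 1
Change at index 1: -5 -> 31
Index 1 WAS the min and new value 31 > old min -5. Must rescan other elements to find the new min.
Needs rescan: yes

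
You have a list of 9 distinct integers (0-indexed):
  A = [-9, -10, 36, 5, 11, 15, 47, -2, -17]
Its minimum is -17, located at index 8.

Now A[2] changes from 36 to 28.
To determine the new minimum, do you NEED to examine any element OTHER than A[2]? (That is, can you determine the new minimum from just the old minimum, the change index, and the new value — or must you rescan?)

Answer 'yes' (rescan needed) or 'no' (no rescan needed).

Old min = -17 at index 8
Change at index 2: 36 -> 28
Index 2 was NOT the min. New min = min(-17, 28). No rescan of other elements needed.
Needs rescan: no

Answer: no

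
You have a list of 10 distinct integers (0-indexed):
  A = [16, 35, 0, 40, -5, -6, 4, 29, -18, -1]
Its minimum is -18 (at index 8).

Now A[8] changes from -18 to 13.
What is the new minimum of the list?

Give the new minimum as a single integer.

Old min = -18 (at index 8)
Change: A[8] -18 -> 13
Changed element WAS the min. Need to check: is 13 still <= all others?
  Min of remaining elements: -6
  New min = min(13, -6) = -6

Answer: -6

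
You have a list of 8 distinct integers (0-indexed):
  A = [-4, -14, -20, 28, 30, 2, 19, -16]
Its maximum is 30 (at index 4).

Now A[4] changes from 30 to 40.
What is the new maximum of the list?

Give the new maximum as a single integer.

Answer: 40

Derivation:
Old max = 30 (at index 4)
Change: A[4] 30 -> 40
Changed element WAS the max -> may need rescan.
  Max of remaining elements: 28
  New max = max(40, 28) = 40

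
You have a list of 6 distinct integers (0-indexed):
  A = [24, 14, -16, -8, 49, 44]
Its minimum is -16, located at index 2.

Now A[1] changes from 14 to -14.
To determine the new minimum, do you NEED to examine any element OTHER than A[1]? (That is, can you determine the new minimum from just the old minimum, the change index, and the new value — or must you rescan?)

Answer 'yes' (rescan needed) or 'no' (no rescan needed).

Answer: no

Derivation:
Old min = -16 at index 2
Change at index 1: 14 -> -14
Index 1 was NOT the min. New min = min(-16, -14). No rescan of other elements needed.
Needs rescan: no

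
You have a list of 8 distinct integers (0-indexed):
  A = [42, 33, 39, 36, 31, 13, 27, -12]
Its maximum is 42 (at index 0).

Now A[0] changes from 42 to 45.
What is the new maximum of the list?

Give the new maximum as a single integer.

Old max = 42 (at index 0)
Change: A[0] 42 -> 45
Changed element WAS the max -> may need rescan.
  Max of remaining elements: 39
  New max = max(45, 39) = 45

Answer: 45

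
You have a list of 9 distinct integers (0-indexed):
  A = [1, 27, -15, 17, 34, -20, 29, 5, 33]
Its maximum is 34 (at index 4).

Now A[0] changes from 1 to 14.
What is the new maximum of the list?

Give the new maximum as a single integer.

Old max = 34 (at index 4)
Change: A[0] 1 -> 14
Changed element was NOT the old max.
  New max = max(old_max, new_val) = max(34, 14) = 34

Answer: 34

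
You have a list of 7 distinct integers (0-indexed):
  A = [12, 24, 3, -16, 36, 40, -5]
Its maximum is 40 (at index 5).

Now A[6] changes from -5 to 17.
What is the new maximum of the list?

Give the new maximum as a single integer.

Answer: 40

Derivation:
Old max = 40 (at index 5)
Change: A[6] -5 -> 17
Changed element was NOT the old max.
  New max = max(old_max, new_val) = max(40, 17) = 40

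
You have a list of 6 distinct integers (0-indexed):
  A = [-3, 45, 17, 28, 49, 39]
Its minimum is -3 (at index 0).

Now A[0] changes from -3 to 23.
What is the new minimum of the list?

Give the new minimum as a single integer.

Answer: 17

Derivation:
Old min = -3 (at index 0)
Change: A[0] -3 -> 23
Changed element WAS the min. Need to check: is 23 still <= all others?
  Min of remaining elements: 17
  New min = min(23, 17) = 17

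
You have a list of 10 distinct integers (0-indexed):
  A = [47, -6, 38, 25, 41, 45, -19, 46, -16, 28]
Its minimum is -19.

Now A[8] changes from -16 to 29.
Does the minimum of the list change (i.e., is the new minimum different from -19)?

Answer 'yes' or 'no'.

Old min = -19
Change: A[8] -16 -> 29
Changed element was NOT the min; min changes only if 29 < -19.
New min = -19; changed? no

Answer: no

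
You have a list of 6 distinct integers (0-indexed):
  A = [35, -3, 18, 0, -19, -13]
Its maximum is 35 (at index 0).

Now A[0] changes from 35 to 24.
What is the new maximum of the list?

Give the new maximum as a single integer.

Answer: 24

Derivation:
Old max = 35 (at index 0)
Change: A[0] 35 -> 24
Changed element WAS the max -> may need rescan.
  Max of remaining elements: 18
  New max = max(24, 18) = 24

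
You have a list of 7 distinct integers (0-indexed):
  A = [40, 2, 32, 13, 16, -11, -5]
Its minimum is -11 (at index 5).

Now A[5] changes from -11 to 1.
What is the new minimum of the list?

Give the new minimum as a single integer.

Answer: -5

Derivation:
Old min = -11 (at index 5)
Change: A[5] -11 -> 1
Changed element WAS the min. Need to check: is 1 still <= all others?
  Min of remaining elements: -5
  New min = min(1, -5) = -5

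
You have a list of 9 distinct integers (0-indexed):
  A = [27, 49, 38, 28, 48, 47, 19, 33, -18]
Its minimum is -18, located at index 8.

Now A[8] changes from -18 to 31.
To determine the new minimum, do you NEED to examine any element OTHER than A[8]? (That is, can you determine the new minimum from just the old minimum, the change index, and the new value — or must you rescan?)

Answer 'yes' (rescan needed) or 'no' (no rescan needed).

Old min = -18 at index 8
Change at index 8: -18 -> 31
Index 8 WAS the min and new value 31 > old min -18. Must rescan other elements to find the new min.
Needs rescan: yes

Answer: yes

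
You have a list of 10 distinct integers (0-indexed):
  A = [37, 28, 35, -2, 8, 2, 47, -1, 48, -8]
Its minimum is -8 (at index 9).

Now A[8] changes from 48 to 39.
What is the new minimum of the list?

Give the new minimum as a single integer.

Answer: -8

Derivation:
Old min = -8 (at index 9)
Change: A[8] 48 -> 39
Changed element was NOT the old min.
  New min = min(old_min, new_val) = min(-8, 39) = -8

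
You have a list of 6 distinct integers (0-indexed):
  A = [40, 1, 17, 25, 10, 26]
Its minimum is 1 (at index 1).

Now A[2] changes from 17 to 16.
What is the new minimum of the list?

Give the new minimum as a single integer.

Answer: 1

Derivation:
Old min = 1 (at index 1)
Change: A[2] 17 -> 16
Changed element was NOT the old min.
  New min = min(old_min, new_val) = min(1, 16) = 1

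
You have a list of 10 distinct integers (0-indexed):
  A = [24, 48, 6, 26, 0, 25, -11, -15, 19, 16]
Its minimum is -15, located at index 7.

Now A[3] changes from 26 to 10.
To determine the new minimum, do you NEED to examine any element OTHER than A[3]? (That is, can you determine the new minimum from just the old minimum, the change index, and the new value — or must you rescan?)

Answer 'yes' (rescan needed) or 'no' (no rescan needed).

Old min = -15 at index 7
Change at index 3: 26 -> 10
Index 3 was NOT the min. New min = min(-15, 10). No rescan of other elements needed.
Needs rescan: no

Answer: no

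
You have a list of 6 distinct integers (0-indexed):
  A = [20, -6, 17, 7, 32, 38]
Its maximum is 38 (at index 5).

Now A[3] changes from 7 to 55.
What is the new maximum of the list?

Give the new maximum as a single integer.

Old max = 38 (at index 5)
Change: A[3] 7 -> 55
Changed element was NOT the old max.
  New max = max(old_max, new_val) = max(38, 55) = 55

Answer: 55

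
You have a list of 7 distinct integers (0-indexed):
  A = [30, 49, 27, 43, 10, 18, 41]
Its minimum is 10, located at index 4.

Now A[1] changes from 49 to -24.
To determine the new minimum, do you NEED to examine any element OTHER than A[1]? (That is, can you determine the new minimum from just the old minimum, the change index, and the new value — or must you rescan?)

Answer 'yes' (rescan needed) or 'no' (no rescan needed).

Answer: no

Derivation:
Old min = 10 at index 4
Change at index 1: 49 -> -24
Index 1 was NOT the min. New min = min(10, -24). No rescan of other elements needed.
Needs rescan: no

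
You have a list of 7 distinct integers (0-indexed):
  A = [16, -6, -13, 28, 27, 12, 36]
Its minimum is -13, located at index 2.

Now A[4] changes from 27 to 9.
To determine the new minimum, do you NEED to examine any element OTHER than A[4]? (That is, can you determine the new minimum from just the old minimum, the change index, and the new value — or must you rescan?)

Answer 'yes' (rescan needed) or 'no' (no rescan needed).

Old min = -13 at index 2
Change at index 4: 27 -> 9
Index 4 was NOT the min. New min = min(-13, 9). No rescan of other elements needed.
Needs rescan: no

Answer: no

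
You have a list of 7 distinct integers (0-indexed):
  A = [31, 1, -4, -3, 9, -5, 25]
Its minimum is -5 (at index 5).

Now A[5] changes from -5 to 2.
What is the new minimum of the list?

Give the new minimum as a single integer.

Old min = -5 (at index 5)
Change: A[5] -5 -> 2
Changed element WAS the min. Need to check: is 2 still <= all others?
  Min of remaining elements: -4
  New min = min(2, -4) = -4

Answer: -4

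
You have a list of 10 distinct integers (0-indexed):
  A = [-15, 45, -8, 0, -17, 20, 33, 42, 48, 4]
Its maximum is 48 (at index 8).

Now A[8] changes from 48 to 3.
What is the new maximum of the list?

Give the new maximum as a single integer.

Answer: 45

Derivation:
Old max = 48 (at index 8)
Change: A[8] 48 -> 3
Changed element WAS the max -> may need rescan.
  Max of remaining elements: 45
  New max = max(3, 45) = 45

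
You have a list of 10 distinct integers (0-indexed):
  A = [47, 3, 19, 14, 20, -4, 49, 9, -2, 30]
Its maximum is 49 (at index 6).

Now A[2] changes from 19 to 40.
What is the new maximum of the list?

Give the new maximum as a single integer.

Answer: 49

Derivation:
Old max = 49 (at index 6)
Change: A[2] 19 -> 40
Changed element was NOT the old max.
  New max = max(old_max, new_val) = max(49, 40) = 49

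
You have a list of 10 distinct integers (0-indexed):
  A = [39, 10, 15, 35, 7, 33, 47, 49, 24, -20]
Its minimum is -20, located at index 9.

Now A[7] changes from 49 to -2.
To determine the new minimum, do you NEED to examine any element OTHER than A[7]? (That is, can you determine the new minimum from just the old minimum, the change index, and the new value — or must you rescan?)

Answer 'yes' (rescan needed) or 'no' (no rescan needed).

Answer: no

Derivation:
Old min = -20 at index 9
Change at index 7: 49 -> -2
Index 7 was NOT the min. New min = min(-20, -2). No rescan of other elements needed.
Needs rescan: no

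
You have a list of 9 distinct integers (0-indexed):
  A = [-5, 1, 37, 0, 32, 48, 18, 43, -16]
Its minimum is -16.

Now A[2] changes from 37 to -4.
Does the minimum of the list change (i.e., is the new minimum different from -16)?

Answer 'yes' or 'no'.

Answer: no

Derivation:
Old min = -16
Change: A[2] 37 -> -4
Changed element was NOT the min; min changes only if -4 < -16.
New min = -16; changed? no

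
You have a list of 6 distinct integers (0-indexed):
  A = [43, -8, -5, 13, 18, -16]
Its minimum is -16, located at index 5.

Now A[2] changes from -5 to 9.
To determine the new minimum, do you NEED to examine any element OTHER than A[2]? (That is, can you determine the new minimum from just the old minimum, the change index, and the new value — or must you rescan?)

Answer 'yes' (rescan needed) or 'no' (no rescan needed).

Old min = -16 at index 5
Change at index 2: -5 -> 9
Index 2 was NOT the min. New min = min(-16, 9). No rescan of other elements needed.
Needs rescan: no

Answer: no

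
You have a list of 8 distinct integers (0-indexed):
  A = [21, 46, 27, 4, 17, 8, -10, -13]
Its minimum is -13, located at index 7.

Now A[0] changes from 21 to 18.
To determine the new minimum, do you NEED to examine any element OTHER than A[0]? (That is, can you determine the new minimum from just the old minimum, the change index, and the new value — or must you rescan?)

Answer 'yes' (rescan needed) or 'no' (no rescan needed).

Old min = -13 at index 7
Change at index 0: 21 -> 18
Index 0 was NOT the min. New min = min(-13, 18). No rescan of other elements needed.
Needs rescan: no

Answer: no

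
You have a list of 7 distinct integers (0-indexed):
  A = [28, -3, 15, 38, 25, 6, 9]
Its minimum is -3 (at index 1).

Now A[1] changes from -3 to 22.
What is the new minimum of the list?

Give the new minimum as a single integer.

Answer: 6

Derivation:
Old min = -3 (at index 1)
Change: A[1] -3 -> 22
Changed element WAS the min. Need to check: is 22 still <= all others?
  Min of remaining elements: 6
  New min = min(22, 6) = 6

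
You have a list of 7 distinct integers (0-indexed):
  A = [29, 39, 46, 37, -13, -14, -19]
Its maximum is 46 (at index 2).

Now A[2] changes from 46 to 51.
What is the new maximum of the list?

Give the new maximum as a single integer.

Old max = 46 (at index 2)
Change: A[2] 46 -> 51
Changed element WAS the max -> may need rescan.
  Max of remaining elements: 39
  New max = max(51, 39) = 51

Answer: 51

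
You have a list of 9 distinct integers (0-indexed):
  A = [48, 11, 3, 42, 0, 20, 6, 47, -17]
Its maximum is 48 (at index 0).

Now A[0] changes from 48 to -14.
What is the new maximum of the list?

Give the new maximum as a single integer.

Answer: 47

Derivation:
Old max = 48 (at index 0)
Change: A[0] 48 -> -14
Changed element WAS the max -> may need rescan.
  Max of remaining elements: 47
  New max = max(-14, 47) = 47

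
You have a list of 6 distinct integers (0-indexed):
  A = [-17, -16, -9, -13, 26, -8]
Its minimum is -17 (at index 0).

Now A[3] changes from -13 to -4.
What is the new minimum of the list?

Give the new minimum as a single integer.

Answer: -17

Derivation:
Old min = -17 (at index 0)
Change: A[3] -13 -> -4
Changed element was NOT the old min.
  New min = min(old_min, new_val) = min(-17, -4) = -17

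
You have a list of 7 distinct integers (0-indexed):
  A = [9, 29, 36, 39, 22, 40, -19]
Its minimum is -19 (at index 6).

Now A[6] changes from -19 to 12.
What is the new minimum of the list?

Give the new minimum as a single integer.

Answer: 9

Derivation:
Old min = -19 (at index 6)
Change: A[6] -19 -> 12
Changed element WAS the min. Need to check: is 12 still <= all others?
  Min of remaining elements: 9
  New min = min(12, 9) = 9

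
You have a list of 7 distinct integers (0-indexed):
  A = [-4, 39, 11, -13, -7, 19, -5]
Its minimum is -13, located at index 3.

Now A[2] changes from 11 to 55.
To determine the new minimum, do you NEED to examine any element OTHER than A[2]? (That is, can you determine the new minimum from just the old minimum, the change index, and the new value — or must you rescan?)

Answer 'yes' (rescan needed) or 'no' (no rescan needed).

Answer: no

Derivation:
Old min = -13 at index 3
Change at index 2: 11 -> 55
Index 2 was NOT the min. New min = min(-13, 55). No rescan of other elements needed.
Needs rescan: no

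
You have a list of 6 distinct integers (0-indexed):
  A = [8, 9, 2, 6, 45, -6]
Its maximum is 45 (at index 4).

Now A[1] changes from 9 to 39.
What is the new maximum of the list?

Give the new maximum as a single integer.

Answer: 45

Derivation:
Old max = 45 (at index 4)
Change: A[1] 9 -> 39
Changed element was NOT the old max.
  New max = max(old_max, new_val) = max(45, 39) = 45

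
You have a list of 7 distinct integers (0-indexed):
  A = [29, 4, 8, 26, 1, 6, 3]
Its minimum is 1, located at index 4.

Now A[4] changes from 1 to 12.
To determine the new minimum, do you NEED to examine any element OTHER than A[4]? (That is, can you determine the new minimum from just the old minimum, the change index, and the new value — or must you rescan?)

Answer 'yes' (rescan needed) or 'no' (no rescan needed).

Answer: yes

Derivation:
Old min = 1 at index 4
Change at index 4: 1 -> 12
Index 4 WAS the min and new value 12 > old min 1. Must rescan other elements to find the new min.
Needs rescan: yes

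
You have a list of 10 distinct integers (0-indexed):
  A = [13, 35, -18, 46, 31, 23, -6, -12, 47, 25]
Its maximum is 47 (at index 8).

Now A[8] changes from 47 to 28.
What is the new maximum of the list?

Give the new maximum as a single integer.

Answer: 46

Derivation:
Old max = 47 (at index 8)
Change: A[8] 47 -> 28
Changed element WAS the max -> may need rescan.
  Max of remaining elements: 46
  New max = max(28, 46) = 46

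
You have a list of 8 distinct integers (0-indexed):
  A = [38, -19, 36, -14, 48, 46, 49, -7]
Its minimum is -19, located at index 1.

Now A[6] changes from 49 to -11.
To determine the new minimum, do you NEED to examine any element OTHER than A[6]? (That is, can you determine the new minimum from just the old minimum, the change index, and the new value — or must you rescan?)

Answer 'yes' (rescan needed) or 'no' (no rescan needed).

Answer: no

Derivation:
Old min = -19 at index 1
Change at index 6: 49 -> -11
Index 6 was NOT the min. New min = min(-19, -11). No rescan of other elements needed.
Needs rescan: no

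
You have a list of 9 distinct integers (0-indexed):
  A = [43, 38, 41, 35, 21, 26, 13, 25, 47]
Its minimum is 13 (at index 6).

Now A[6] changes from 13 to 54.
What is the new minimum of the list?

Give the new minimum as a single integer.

Answer: 21

Derivation:
Old min = 13 (at index 6)
Change: A[6] 13 -> 54
Changed element WAS the min. Need to check: is 54 still <= all others?
  Min of remaining elements: 21
  New min = min(54, 21) = 21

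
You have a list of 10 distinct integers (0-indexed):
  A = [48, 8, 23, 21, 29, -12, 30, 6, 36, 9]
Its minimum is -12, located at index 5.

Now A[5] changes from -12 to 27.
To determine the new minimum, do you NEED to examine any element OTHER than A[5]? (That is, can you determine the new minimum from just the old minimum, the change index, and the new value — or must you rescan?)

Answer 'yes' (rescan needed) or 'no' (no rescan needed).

Old min = -12 at index 5
Change at index 5: -12 -> 27
Index 5 WAS the min and new value 27 > old min -12. Must rescan other elements to find the new min.
Needs rescan: yes

Answer: yes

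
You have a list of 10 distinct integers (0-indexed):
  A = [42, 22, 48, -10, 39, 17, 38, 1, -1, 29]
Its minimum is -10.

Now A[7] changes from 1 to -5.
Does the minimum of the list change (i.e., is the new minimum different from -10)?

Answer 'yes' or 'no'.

Answer: no

Derivation:
Old min = -10
Change: A[7] 1 -> -5
Changed element was NOT the min; min changes only if -5 < -10.
New min = -10; changed? no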